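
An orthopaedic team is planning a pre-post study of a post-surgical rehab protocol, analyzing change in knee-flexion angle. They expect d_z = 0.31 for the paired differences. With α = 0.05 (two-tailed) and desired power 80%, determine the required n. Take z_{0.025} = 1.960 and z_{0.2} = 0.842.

For a paired (one-sample on differences) test: n = ((z_{α/2} + z_β) / d)².
z_{α/2} + z_β = 1.960 + 0.842 = 2.802.
n = (2.802 / 0.31)² = 9.039² = 81.70.
Round up.

n = 82 pairs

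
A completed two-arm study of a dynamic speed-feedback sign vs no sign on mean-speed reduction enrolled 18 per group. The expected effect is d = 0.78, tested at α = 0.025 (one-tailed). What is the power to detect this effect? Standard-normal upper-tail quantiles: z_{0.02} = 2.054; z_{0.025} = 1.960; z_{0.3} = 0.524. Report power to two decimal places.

For two equal groups, power = Φ(d·√(n/2) − z_{α}).
d·√(n/2) = 0.78 × √(18/2) = 0.78 × 3.000 = 2.340.
z_β = 2.340 − 1.960 = 0.380.
Power = Φ(0.380) = 0.648.

power ≈ 0.65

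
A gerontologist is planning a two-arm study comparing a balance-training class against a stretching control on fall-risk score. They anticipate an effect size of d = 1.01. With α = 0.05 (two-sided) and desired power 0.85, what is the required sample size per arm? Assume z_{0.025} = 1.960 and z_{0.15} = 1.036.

For two independent groups with equal n: n = 2·((z_{α/2} + z_β) / d)².
z_{α/2} + z_β = 1.960 + 1.036 = 2.996.
n = 2 × (2.996 / 1.01)² = 2 × 2.966² = 2 × 8.80 = 17.6.
Round up to the next whole participant.

n = 18 per group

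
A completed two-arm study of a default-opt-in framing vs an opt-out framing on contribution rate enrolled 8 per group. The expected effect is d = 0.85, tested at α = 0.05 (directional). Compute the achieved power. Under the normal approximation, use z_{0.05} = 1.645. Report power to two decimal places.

For two equal groups, power = Φ(d·√(n/2) − z_{α}).
d·√(n/2) = 0.85 × √(8/2) = 0.85 × 2.000 = 1.700.
z_β = 1.700 − 1.645 = 0.055.
Power = Φ(0.055) = 0.522.

power ≈ 0.52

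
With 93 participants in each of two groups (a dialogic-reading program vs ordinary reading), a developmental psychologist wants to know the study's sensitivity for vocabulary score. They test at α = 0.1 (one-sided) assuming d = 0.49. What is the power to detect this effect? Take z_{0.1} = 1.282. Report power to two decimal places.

power ≈ 0.98

For two equal groups, power = Φ(d·√(n/2) − z_{α}).
d·√(n/2) = 0.49 × √(93/2) = 0.49 × 6.819 = 3.341.
z_β = 3.341 − 1.282 = 2.059.
Power = Φ(2.059) = 0.980.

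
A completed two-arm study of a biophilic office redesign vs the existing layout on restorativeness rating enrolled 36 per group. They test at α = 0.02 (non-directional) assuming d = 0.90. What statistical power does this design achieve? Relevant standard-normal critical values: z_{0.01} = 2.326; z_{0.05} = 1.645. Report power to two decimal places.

power ≈ 0.93

For two equal groups, power = Φ(d·√(n/2) − z_{α/2}).
d·√(n/2) = 0.90 × √(36/2) = 0.90 × 4.243 = 3.818.
z_β = 3.818 − 2.326 = 1.492.
Power = Φ(1.492) = 0.932.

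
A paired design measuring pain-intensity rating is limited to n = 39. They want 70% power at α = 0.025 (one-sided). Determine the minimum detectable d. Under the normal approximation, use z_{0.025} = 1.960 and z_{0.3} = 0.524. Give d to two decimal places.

For a single sample (or paired design) of n = 39: d_min = (z_{α} + z_β)/√n.
z-sum = 1.960 + 0.524 = 2.484.
d_min = 2.484 / √39 = 2.484 / 6.245 = 0.398.

d_min ≈ 0.40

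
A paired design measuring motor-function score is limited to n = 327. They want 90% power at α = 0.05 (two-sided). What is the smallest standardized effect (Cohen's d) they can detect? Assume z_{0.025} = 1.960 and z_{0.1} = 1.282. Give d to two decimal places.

For a single sample (or paired design) of n = 327: d_min = (z_{α/2} + z_β)/√n.
z-sum = 1.960 + 1.282 = 3.242.
d_min = 3.242 / √327 = 3.242 / 18.083 = 0.179.

d_min ≈ 0.18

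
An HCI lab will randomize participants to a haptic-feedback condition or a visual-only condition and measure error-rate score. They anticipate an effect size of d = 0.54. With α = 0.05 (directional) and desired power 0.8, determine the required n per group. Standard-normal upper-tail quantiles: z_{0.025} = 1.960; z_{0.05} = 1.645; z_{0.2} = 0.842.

n = 43 per group

For two independent groups with equal n: n = 2·((z_{α} + z_β) / d)².
z_{α} + z_β = 1.645 + 0.842 = 2.487.
n = 2 × (2.487 / 0.54)² = 2 × 4.606² = 2 × 21.21 = 42.4.
Round up to the next whole participant.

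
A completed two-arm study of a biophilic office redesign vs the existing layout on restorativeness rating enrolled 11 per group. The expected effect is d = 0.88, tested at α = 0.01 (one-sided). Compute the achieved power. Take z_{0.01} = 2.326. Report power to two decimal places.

For two equal groups, power = Φ(d·√(n/2) − z_{α}).
d·√(n/2) = 0.88 × √(11/2) = 0.88 × 2.345 = 2.064.
z_β = 2.064 − 2.326 = -0.262.
Power = Φ(-0.262) = 0.397.

power ≈ 0.40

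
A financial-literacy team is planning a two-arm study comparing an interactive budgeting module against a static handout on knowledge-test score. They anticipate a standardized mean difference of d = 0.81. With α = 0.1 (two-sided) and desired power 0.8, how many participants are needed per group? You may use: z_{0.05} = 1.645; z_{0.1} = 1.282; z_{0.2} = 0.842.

For two independent groups with equal n: n = 2·((z_{α/2} + z_β) / d)².
z_{α/2} + z_β = 1.645 + 0.842 = 2.487.
n = 2 × (2.487 / 0.81)² = 2 × 3.070² = 2 × 9.43 = 18.9.
Round up to the next whole participant.

n = 19 per group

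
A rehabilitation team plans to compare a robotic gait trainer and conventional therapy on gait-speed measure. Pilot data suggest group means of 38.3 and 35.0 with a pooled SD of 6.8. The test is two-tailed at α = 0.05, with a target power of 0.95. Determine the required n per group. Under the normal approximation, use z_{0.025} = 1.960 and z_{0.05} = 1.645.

n = 111 per group

Cohen's d = |M₁ − M₂| / SD_pooled = |38.3 − 35.0| / 6.8 = 3.3 / 6.8 = 0.485.
For two independent groups with equal n: n = 2·((z_{α/2} + z_β) / d)².
z_{α/2} + z_β = 1.960 + 1.645 = 3.605.
n = 2 × (3.605 / 0.485)² = 2 × 7.433² = 2 × 55.25 = 110.5.
Round up to the next whole participant.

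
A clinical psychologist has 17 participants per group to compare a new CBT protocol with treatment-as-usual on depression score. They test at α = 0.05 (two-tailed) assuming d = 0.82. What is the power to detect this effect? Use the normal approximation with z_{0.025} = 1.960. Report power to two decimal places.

power ≈ 0.67

For two equal groups, power = Φ(d·√(n/2) − z_{α/2}).
d·√(n/2) = 0.82 × √(17/2) = 0.82 × 2.915 = 2.391.
z_β = 2.391 − 1.960 = 0.431.
Power = Φ(0.431) = 0.667.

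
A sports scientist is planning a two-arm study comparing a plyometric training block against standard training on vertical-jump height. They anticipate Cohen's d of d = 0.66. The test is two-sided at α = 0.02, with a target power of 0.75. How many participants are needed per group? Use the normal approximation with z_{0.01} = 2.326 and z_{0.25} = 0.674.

For two independent groups with equal n: n = 2·((z_{α/2} + z_β) / d)².
z_{α/2} + z_β = 2.326 + 0.674 = 3.000.
n = 2 × (3.000 / 0.66)² = 2 × 4.545² = 2 × 20.66 = 41.3.
Round up to the next whole participant.

n = 42 per group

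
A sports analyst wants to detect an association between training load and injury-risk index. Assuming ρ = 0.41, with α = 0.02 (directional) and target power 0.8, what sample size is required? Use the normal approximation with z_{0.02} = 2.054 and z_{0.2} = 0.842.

n = 48

Fisher's z: C = ½·ln((1+r)/(1−r)) = ½·ln(2.3898) = 0.4356.
n = ((z_{α} + z_β)/C)² + 3.
(2.054 + 0.842) / 0.4356 = 2.896 / 0.4356 = 6.648.
n = 6.648² + 3 = 44.20 + 3 = 47.2.
Round up.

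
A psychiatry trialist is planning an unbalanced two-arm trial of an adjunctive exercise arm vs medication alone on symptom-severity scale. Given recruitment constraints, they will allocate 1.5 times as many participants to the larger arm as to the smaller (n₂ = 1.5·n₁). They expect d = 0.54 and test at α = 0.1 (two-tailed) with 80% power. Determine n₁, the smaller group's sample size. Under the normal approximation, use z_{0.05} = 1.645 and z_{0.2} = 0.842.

With allocation ratio k = n₂/n₁ = 1.5, Var(x̄₁−x̄₂) = σ²(1/n₁ + 1/(k·n₁)) = σ²·(k+1)/(k·n₁).
So n₁ = (1 + 1/k)·((z_{α/2} + z_β)/d)² = 1.667 × (2.487/0.54)².
n₁ = 1.667 × 21.21 = 35.4.
Round up: n₁ = 36, giving n₂ = 1.5 × 36 = 54.

n₁ = 36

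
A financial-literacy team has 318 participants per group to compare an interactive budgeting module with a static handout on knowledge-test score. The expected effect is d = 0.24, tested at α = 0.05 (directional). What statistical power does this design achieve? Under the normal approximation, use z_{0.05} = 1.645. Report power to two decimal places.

power ≈ 0.92

For two equal groups, power = Φ(d·√(n/2) − z_{α}).
d·√(n/2) = 0.24 × √(318/2) = 0.24 × 12.610 = 3.026.
z_β = 3.026 − 1.645 = 1.381.
Power = Φ(1.381) = 0.916.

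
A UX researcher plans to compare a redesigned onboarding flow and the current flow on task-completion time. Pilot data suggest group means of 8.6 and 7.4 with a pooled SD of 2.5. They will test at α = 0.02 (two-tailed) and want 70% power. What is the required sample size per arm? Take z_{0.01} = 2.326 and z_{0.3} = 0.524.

n = 71 per group

Cohen's d = |M₁ − M₂| / SD_pooled = |8.6 − 7.4| / 2.5 = 1.2 / 2.5 = 0.480.
For two independent groups with equal n: n = 2·((z_{α/2} + z_β) / d)².
z_{α/2} + z_β = 2.326 + 0.524 = 2.850.
n = 2 × (2.850 / 0.480)² = 2 × 5.938² = 2 × 35.25 = 70.5.
Round up to the next whole participant.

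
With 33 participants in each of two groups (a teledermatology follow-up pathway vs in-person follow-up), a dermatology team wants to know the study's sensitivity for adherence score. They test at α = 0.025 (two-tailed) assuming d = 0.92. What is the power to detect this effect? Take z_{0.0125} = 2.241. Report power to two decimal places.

power ≈ 0.93

For two equal groups, power = Φ(d·√(n/2) − z_{α/2}).
d·√(n/2) = 0.92 × √(33/2) = 0.92 × 4.062 = 3.737.
z_β = 3.737 − 2.241 = 1.496.
Power = Φ(1.496) = 0.933.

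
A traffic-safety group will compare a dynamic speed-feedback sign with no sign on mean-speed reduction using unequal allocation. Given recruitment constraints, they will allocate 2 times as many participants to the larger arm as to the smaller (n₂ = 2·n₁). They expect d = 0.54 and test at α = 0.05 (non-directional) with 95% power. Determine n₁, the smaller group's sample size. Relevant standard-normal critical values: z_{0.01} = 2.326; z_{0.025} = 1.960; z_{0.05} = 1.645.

n₁ = 67

With allocation ratio k = n₂/n₁ = 2, Var(x̄₁−x̄₂) = σ²(1/n₁ + 1/(k·n₁)) = σ²·(k+1)/(k·n₁).
So n₁ = (1 + 1/k)·((z_{α/2} + z_β)/d)² = 1.500 × (3.605/0.54)².
n₁ = 1.500 × 44.57 = 66.9.
Round up: n₁ = 67, giving n₂ = 2 × 67 = 134.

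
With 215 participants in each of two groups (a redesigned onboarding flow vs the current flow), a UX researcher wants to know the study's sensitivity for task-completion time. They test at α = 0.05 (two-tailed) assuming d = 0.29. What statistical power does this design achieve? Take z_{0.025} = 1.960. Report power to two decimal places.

For two equal groups, power = Φ(d·√(n/2) − z_{α/2}).
d·√(n/2) = 0.29 × √(215/2) = 0.29 × 10.368 = 3.007.
z_β = 3.007 − 1.960 = 1.047.
Power = Φ(1.047) = 0.852.

power ≈ 0.85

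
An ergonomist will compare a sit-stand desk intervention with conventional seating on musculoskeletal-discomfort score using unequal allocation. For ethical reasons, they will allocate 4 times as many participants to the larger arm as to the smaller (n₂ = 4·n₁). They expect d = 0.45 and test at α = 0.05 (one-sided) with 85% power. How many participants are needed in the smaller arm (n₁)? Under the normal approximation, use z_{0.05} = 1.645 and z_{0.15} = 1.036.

With allocation ratio k = n₂/n₁ = 4, Var(x̄₁−x̄₂) = σ²(1/n₁ + 1/(k·n₁)) = σ²·(k+1)/(k·n₁).
So n₁ = (1 + 1/k)·((z_{α} + z_β)/d)² = 1.250 × (2.681/0.45)².
n₁ = 1.250 × 35.50 = 44.4.
Round up: n₁ = 45, giving n₂ = 4 × 45 = 180.

n₁ = 45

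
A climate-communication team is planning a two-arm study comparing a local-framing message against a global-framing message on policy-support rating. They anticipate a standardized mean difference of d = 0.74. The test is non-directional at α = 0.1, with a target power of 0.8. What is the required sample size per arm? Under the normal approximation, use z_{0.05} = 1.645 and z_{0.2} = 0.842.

For two independent groups with equal n: n = 2·((z_{α/2} + z_β) / d)².
z_{α/2} + z_β = 1.645 + 0.842 = 2.487.
n = 2 × (2.487 / 0.74)² = 2 × 3.361² = 2 × 11.30 = 22.6.
Round up to the next whole participant.

n = 23 per group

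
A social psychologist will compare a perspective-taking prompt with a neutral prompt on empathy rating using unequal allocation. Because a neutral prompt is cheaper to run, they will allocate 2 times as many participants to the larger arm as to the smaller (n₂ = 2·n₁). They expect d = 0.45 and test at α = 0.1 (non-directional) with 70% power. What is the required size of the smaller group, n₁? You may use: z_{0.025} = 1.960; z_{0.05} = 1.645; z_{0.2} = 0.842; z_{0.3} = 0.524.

With allocation ratio k = n₂/n₁ = 2, Var(x̄₁−x̄₂) = σ²(1/n₁ + 1/(k·n₁)) = σ²·(k+1)/(k·n₁).
So n₁ = (1 + 1/k)·((z_{α/2} + z_β)/d)² = 1.500 × (2.169/0.45)².
n₁ = 1.500 × 23.23 = 34.8.
Round up: n₁ = 35, giving n₂ = 2 × 35 = 70.

n₁ = 35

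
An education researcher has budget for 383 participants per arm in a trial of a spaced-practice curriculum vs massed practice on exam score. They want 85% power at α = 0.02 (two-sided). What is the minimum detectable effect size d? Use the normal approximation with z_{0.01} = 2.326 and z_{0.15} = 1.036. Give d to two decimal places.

d_min ≈ 0.24

For two independent groups of n = 383 each: d_min = (z_{α/2} + z_β)·√(2/n).
z-sum = 2.326 + 1.036 = 3.362.
d_min = 3.362 × √(2/383) = 3.362 × 0.0723 = 0.243.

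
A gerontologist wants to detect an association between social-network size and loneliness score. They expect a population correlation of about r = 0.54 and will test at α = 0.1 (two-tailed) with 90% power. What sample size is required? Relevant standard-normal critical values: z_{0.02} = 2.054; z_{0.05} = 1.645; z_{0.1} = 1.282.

Fisher's z: C = ½·ln((1+r)/(1−r)) = ½·ln(3.3478) = 0.6042.
n = ((z_{α/2} + z_β)/C)² + 3.
(1.645 + 1.282) / 0.6042 = 2.927 / 0.6042 = 4.844.
n = 4.844² + 3 = 23.47 + 3 = 26.5.
Round up.

n = 27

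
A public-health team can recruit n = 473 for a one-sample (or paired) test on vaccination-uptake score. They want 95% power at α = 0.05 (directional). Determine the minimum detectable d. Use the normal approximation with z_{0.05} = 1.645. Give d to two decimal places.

For a single sample (or paired design) of n = 473: d_min = (z_{α} + z_β)/√n.
z-sum = 1.645 + 1.645 = 3.290.
d_min = 3.290 / √473 = 3.290 / 21.749 = 0.151.

d_min ≈ 0.15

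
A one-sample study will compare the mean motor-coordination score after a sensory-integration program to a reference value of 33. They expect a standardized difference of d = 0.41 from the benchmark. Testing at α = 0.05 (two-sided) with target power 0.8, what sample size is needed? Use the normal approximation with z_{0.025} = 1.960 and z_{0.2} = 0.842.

For a one-sample test: n = ((z_{α/2} + z_β) / d)².
z_{α/2} + z_β = 1.960 + 0.842 = 2.802.
n = (2.802 / 0.41)² = 6.834² = 46.71.
Round up.

n = 47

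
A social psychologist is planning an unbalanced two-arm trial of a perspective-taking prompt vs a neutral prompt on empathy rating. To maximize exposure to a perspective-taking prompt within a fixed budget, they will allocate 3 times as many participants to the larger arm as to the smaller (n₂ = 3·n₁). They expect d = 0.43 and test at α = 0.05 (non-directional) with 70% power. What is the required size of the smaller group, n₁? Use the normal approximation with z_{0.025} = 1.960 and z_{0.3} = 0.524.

n₁ = 45

With allocation ratio k = n₂/n₁ = 3, Var(x̄₁−x̄₂) = σ²(1/n₁ + 1/(k·n₁)) = σ²·(k+1)/(k·n₁).
So n₁ = (1 + 1/k)·((z_{α/2} + z_β)/d)² = 1.333 × (2.484/0.43)².
n₁ = 1.333 × 33.37 = 44.5.
Round up: n₁ = 45, giving n₂ = 3 × 45 = 135.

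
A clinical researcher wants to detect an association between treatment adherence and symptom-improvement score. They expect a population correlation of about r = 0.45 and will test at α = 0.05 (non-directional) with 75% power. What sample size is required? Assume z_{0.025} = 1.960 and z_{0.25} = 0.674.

n = 33

Fisher's z: C = ½·ln((1+r)/(1−r)) = ½·ln(2.6364) = 0.4847.
n = ((z_{α/2} + z_β)/C)² + 3.
(1.960 + 0.674) / 0.4847 = 2.634 / 0.4847 = 5.434.
n = 5.434² + 3 = 29.53 + 3 = 32.5.
Round up.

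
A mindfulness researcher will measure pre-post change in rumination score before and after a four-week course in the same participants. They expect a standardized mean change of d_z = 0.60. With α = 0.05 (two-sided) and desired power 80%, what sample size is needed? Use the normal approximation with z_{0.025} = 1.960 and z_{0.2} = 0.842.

n = 22 pairs

For a paired (one-sample on differences) test: n = ((z_{α/2} + z_β) / d)².
z_{α/2} + z_β = 1.960 + 0.842 = 2.802.
n = (2.802 / 0.60)² = 4.670² = 21.81.
Round up.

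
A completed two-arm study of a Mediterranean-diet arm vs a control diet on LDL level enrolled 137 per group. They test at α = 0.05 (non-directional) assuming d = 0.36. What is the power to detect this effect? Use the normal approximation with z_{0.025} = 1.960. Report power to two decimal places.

For two equal groups, power = Φ(d·√(n/2) − z_{α/2}).
d·√(n/2) = 0.36 × √(137/2) = 0.36 × 8.276 = 2.980.
z_β = 2.980 − 1.960 = 1.020.
Power = Φ(1.020) = 0.846.

power ≈ 0.85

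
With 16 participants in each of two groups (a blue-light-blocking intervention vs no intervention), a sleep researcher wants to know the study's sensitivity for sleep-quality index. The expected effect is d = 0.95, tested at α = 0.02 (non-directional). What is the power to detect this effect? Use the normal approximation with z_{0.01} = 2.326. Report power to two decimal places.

power ≈ 0.64

For two equal groups, power = Φ(d·√(n/2) − z_{α/2}).
d·√(n/2) = 0.95 × √(16/2) = 0.95 × 2.828 = 2.687.
z_β = 2.687 − 2.326 = 0.361.
Power = Φ(0.361) = 0.641.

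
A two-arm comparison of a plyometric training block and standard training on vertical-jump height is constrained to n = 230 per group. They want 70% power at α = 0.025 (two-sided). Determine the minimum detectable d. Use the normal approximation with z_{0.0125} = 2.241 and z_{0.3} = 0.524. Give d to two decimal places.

d_min ≈ 0.26

For two independent groups of n = 230 each: d_min = (z_{α/2} + z_β)·√(2/n).
z-sum = 2.241 + 0.524 = 2.765.
d_min = 2.765 × √(2/230) = 2.765 × 0.0933 = 0.258.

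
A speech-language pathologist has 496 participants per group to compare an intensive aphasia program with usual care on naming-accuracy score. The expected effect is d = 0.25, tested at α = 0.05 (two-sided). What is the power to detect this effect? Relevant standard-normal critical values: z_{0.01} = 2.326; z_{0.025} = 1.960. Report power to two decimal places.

power ≈ 0.98

For two equal groups, power = Φ(d·√(n/2) − z_{α/2}).
d·√(n/2) = 0.25 × √(496/2) = 0.25 × 15.748 = 3.937.
z_β = 3.937 − 1.960 = 1.977.
Power = Φ(1.977) = 0.976.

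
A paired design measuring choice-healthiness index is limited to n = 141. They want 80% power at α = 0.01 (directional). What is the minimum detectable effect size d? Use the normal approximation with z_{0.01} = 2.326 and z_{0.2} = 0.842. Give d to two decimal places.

For a single sample (or paired design) of n = 141: d_min = (z_{α} + z_β)/√n.
z-sum = 2.326 + 0.842 = 3.168.
d_min = 3.168 / √141 = 3.168 / 11.874 = 0.267.

d_min ≈ 0.27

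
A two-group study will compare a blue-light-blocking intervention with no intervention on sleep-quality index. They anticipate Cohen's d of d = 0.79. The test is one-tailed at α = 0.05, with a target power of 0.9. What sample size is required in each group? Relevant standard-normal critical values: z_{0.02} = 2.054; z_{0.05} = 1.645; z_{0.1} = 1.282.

n = 28 per group

For two independent groups with equal n: n = 2·((z_{α} + z_β) / d)².
z_{α} + z_β = 1.645 + 1.282 = 2.927.
n = 2 × (2.927 / 0.79)² = 2 × 3.705² = 2 × 13.73 = 27.5.
Round up to the next whole participant.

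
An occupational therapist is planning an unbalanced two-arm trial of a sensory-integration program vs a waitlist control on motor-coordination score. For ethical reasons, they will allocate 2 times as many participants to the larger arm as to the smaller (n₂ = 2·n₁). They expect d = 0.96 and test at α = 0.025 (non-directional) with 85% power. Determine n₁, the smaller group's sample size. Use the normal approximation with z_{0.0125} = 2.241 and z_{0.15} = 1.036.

With allocation ratio k = n₂/n₁ = 2, Var(x̄₁−x̄₂) = σ²(1/n₁ + 1/(k·n₁)) = σ²·(k+1)/(k·n₁).
So n₁ = (1 + 1/k)·((z_{α/2} + z_β)/d)² = 1.500 × (3.277/0.96)².
n₁ = 1.500 × 11.65 = 17.5.
Round up: n₁ = 18, giving n₂ = 2 × 18 = 36.

n₁ = 18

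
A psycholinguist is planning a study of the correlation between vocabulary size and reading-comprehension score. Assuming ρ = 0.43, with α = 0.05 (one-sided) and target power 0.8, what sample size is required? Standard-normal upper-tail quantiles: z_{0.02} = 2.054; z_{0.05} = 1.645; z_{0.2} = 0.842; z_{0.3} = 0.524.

Fisher's z: C = ½·ln((1+r)/(1−r)) = ½·ln(2.5088) = 0.4599.
n = ((z_{α} + z_β)/C)² + 3.
(1.645 + 0.842) / 0.4599 = 2.487 / 0.4599 = 5.408.
n = 5.408² + 3 = 29.24 + 3 = 32.2.
Round up.

n = 33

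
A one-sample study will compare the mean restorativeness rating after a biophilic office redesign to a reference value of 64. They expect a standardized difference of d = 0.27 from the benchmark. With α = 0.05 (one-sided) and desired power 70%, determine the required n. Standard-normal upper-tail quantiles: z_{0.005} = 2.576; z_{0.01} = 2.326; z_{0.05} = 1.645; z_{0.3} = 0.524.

For a one-sample test: n = ((z_{α} + z_β) / d)².
z_{α} + z_β = 1.645 + 0.524 = 2.169.
n = (2.169 / 0.27)² = 8.033² = 64.53.
Round up.

n = 65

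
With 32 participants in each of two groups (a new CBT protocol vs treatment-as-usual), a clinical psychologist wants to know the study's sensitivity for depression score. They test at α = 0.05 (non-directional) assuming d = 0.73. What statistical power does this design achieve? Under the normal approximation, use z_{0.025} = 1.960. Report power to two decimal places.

power ≈ 0.83

For two equal groups, power = Φ(d·√(n/2) − z_{α/2}).
d·√(n/2) = 0.73 × √(32/2) = 0.73 × 4.000 = 2.920.
z_β = 2.920 − 1.960 = 0.960.
Power = Φ(0.960) = 0.831.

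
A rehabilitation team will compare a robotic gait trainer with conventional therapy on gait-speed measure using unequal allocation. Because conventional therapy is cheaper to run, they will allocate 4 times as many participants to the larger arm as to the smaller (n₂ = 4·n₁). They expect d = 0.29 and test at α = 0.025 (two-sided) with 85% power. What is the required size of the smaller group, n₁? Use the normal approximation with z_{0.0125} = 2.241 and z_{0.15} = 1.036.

With allocation ratio k = n₂/n₁ = 4, Var(x̄₁−x̄₂) = σ²(1/n₁ + 1/(k·n₁)) = σ²·(k+1)/(k·n₁).
So n₁ = (1 + 1/k)·((z_{α/2} + z_β)/d)² = 1.250 × (3.277/0.29)².
n₁ = 1.250 × 127.69 = 159.6.
Round up: n₁ = 160, giving n₂ = 4 × 160 = 640.

n₁ = 160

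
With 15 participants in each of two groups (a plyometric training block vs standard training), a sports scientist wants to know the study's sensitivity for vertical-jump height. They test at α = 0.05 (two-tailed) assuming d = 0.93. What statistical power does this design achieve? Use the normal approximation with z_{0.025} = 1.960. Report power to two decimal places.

power ≈ 0.72

For two equal groups, power = Φ(d·√(n/2) − z_{α/2}).
d·√(n/2) = 0.93 × √(15/2) = 0.93 × 2.739 = 2.547.
z_β = 2.547 − 1.960 = 0.587.
Power = Φ(0.587) = 0.721.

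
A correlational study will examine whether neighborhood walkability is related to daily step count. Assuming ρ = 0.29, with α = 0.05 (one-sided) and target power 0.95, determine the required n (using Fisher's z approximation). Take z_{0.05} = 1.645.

Fisher's z: C = ½·ln((1+r)/(1−r)) = ½·ln(1.8169) = 0.2986.
n = ((z_{α} + z_β)/C)² + 3.
(1.645 + 1.645) / 0.2986 = 3.290 / 0.2986 = 11.018.
n = 11.018² + 3 = 121.40 + 3 = 124.4.
Round up.

n = 125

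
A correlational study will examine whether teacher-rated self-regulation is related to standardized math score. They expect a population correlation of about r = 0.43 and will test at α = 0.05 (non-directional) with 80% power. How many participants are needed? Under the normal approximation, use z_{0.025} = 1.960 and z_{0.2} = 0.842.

n = 41

Fisher's z: C = ½·ln((1+r)/(1−r)) = ½·ln(2.5088) = 0.4599.
n = ((z_{α/2} + z_β)/C)² + 3.
(1.960 + 0.842) / 0.4599 = 2.802 / 0.4599 = 6.093.
n = 6.093² + 3 = 37.12 + 3 = 40.1.
Round up.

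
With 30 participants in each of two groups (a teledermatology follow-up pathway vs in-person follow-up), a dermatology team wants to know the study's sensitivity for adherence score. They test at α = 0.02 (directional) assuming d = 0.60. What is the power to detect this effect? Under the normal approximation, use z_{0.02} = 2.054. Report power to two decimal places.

For two equal groups, power = Φ(d·√(n/2) − z_{α}).
d·√(n/2) = 0.60 × √(30/2) = 0.60 × 3.873 = 2.324.
z_β = 2.324 − 2.054 = 0.270.
Power = Φ(0.270) = 0.606.

power ≈ 0.61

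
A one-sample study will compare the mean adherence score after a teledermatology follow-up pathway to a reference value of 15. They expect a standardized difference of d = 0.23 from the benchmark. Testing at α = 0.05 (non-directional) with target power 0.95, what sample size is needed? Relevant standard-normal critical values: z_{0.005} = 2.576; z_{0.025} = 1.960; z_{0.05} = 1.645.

For a one-sample test: n = ((z_{α/2} + z_β) / d)².
z_{α/2} + z_β = 1.960 + 1.645 = 3.605.
n = (3.605 / 0.23)² = 15.674² = 245.67.
Round up.

n = 246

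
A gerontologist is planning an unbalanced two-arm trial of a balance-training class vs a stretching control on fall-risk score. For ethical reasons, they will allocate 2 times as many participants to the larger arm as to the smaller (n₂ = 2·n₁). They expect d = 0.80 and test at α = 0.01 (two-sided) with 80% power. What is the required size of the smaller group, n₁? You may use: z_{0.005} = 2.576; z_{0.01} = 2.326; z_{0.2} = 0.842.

With allocation ratio k = n₂/n₁ = 2, Var(x̄₁−x̄₂) = σ²(1/n₁ + 1/(k·n₁)) = σ²·(k+1)/(k·n₁).
So n₁ = (1 + 1/k)·((z_{α/2} + z_β)/d)² = 1.500 × (3.418/0.80)².
n₁ = 1.500 × 18.25 = 27.4.
Round up: n₁ = 28, giving n₂ = 2 × 28 = 56.

n₁ = 28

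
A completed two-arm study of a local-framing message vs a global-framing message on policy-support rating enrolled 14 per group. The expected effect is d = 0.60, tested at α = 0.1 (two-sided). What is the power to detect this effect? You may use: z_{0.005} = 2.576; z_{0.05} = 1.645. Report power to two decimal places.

power ≈ 0.48

For two equal groups, power = Φ(d·√(n/2) − z_{α/2}).
d·√(n/2) = 0.60 × √(14/2) = 0.60 × 2.646 = 1.587.
z_β = 1.587 − 1.645 = -0.058.
Power = Φ(-0.058) = 0.477.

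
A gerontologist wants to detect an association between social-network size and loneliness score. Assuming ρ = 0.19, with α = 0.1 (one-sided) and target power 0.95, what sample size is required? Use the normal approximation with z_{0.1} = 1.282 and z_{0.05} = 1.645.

n = 235

Fisher's z: C = ½·ln((1+r)/(1−r)) = ½·ln(1.4691) = 0.1923.
n = ((z_{α} + z_β)/C)² + 3.
(1.282 + 1.645) / 0.1923 = 2.927 / 0.1923 = 15.221.
n = 15.221² + 3 = 231.68 + 3 = 234.7.
Round up.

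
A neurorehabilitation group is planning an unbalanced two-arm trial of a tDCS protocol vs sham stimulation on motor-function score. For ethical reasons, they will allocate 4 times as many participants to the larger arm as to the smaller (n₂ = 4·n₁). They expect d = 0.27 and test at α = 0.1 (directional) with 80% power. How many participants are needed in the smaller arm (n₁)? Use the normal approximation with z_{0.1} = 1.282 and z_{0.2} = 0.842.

n₁ = 78

With allocation ratio k = n₂/n₁ = 4, Var(x̄₁−x̄₂) = σ²(1/n₁ + 1/(k·n₁)) = σ²·(k+1)/(k·n₁).
So n₁ = (1 + 1/k)·((z_{α} + z_β)/d)² = 1.250 × (2.124/0.27)².
n₁ = 1.250 × 61.88 = 77.4.
Round up: n₁ = 78, giving n₂ = 4 × 78 = 312.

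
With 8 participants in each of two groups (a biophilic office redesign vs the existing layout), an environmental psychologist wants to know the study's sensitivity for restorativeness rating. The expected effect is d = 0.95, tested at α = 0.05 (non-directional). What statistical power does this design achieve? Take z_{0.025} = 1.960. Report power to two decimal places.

For two equal groups, power = Φ(d·√(n/2) − z_{α/2}).
d·√(n/2) = 0.95 × √(8/2) = 0.95 × 2.000 = 1.900.
z_β = 1.900 − 1.960 = -0.060.
Power = Φ(-0.060) = 0.476.

power ≈ 0.48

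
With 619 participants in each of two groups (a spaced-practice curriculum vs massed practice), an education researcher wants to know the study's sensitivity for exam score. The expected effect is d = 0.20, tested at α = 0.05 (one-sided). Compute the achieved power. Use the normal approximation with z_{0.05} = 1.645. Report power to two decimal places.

power ≈ 0.97

For two equal groups, power = Φ(d·√(n/2) − z_{α}).
d·√(n/2) = 0.20 × √(619/2) = 0.20 × 17.593 = 3.519.
z_β = 3.519 − 1.645 = 1.874.
Power = Φ(1.874) = 0.970.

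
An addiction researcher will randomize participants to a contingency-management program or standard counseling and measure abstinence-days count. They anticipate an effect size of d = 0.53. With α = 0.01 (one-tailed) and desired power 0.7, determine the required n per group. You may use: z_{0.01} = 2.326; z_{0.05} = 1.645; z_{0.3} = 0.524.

For two independent groups with equal n: n = 2·((z_{α} + z_β) / d)².
z_{α} + z_β = 2.326 + 0.524 = 2.850.
n = 2 × (2.850 / 0.53)² = 2 × 5.377² = 2 × 28.92 = 57.8.
Round up to the next whole participant.

n = 58 per group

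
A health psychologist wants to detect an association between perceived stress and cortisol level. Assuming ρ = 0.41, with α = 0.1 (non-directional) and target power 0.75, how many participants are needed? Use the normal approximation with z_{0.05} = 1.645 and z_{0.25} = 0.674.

Fisher's z: C = ½·ln((1+r)/(1−r)) = ½·ln(2.3898) = 0.4356.
n = ((z_{α/2} + z_β)/C)² + 3.
(1.645 + 0.674) / 0.4356 = 2.319 / 0.4356 = 5.324.
n = 5.324² + 3 = 28.34 + 3 = 31.3.
Round up.

n = 32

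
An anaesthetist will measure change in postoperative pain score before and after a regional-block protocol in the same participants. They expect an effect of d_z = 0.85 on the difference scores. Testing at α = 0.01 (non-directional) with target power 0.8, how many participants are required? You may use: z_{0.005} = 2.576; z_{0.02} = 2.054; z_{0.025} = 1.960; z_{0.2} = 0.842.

For a paired (one-sample on differences) test: n = ((z_{α/2} + z_β) / d)².
z_{α/2} + z_β = 2.576 + 0.842 = 3.418.
n = (3.418 / 0.85)² = 4.021² = 16.17.
Round up.

n = 17 pairs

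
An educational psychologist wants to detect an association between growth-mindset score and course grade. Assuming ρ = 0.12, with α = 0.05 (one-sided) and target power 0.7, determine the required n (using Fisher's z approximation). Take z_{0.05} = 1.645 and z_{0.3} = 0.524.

n = 327

Fisher's z: C = ½·ln((1+r)/(1−r)) = ½·ln(1.2727) = 0.1206.
n = ((z_{α} + z_β)/C)² + 3.
(1.645 + 0.524) / 0.1206 = 2.169 / 0.1206 = 17.985.
n = 17.985² + 3 = 323.46 + 3 = 326.5.
Round up.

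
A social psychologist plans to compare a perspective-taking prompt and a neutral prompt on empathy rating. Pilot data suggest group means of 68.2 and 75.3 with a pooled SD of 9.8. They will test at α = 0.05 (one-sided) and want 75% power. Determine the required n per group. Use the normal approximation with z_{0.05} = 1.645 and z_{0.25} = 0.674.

n = 21 per group

Cohen's d = |M₁ − M₂| / SD_pooled = |68.2 − 75.3| / 9.8 = 7.1 / 9.8 = 0.724.
For two independent groups with equal n: n = 2·((z_{α} + z_β) / d)².
z_{α} + z_β = 1.645 + 0.674 = 2.319.
n = 2 × (2.319 / 0.724)² = 2 × 3.203² = 2 × 10.26 = 20.5.
Round up to the next whole participant.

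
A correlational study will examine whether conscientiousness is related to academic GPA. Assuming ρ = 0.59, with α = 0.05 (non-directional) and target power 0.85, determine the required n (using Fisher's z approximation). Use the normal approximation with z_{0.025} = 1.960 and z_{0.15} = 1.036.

Fisher's z: C = ½·ln((1+r)/(1−r)) = ½·ln(3.8780) = 0.6777.
n = ((z_{α/2} + z_β)/C)² + 3.
(1.960 + 1.036) / 0.6777 = 2.996 / 0.6777 = 4.421.
n = 4.421² + 3 = 19.54 + 3 = 22.5.
Round up.

n = 23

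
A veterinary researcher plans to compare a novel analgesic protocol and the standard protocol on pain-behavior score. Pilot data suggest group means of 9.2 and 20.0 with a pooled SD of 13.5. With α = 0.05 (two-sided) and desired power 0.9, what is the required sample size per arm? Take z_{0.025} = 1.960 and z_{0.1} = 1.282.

n = 33 per group

Cohen's d = |M₁ − M₂| / SD_pooled = |9.2 − 20.0| / 13.5 = 10.8 / 13.5 = 0.800.
For two independent groups with equal n: n = 2·((z_{α/2} + z_β) / d)².
z_{α/2} + z_β = 1.960 + 1.282 = 3.242.
n = 2 × (3.242 / 0.800)² = 2 × 4.052² = 2 × 16.42 = 32.8.
Round up to the next whole participant.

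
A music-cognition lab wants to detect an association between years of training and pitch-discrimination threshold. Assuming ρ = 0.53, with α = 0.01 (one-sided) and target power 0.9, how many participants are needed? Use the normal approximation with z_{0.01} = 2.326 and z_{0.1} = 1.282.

Fisher's z: C = ½·ln((1+r)/(1−r)) = ½·ln(3.2553) = 0.5901.
n = ((z_{α} + z_β)/C)² + 3.
(2.326 + 1.282) / 0.5901 = 3.608 / 0.5901 = 6.114.
n = 6.114² + 3 = 37.38 + 3 = 40.4.
Round up.

n = 41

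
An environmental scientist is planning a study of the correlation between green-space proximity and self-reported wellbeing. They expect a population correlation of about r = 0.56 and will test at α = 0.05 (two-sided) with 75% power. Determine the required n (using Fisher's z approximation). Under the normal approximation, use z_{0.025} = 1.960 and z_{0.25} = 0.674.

Fisher's z: C = ½·ln((1+r)/(1−r)) = ½·ln(3.5455) = 0.6328.
n = ((z_{α/2} + z_β)/C)² + 3.
(1.960 + 0.674) / 0.6328 = 2.634 / 0.6328 = 4.162.
n = 4.162² + 3 = 17.33 + 3 = 20.3.
Round up.

n = 21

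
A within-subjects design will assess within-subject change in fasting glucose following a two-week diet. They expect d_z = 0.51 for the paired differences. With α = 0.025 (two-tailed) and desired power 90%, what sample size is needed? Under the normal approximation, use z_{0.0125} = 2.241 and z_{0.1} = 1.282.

For a paired (one-sample on differences) test: n = ((z_{α/2} + z_β) / d)².
z_{α/2} + z_β = 2.241 + 1.282 = 3.523.
n = (3.523 / 0.51)² = 6.908² = 47.72.
Round up.

n = 48 pairs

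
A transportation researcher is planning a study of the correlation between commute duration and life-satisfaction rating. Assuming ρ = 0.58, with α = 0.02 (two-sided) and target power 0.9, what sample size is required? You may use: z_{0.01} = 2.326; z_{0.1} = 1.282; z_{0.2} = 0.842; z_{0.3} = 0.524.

n = 33

Fisher's z: C = ½·ln((1+r)/(1−r)) = ½·ln(3.7619) = 0.6625.
n = ((z_{α/2} + z_β)/C)² + 3.
(2.326 + 1.282) / 0.6625 = 3.608 / 0.6625 = 5.446.
n = 5.446² + 3 = 29.66 + 3 = 32.7.
Round up.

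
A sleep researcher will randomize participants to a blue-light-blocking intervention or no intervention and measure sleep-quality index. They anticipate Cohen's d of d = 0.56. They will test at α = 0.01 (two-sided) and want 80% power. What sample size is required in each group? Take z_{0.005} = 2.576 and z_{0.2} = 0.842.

n = 75 per group

For two independent groups with equal n: n = 2·((z_{α/2} + z_β) / d)².
z_{α/2} + z_β = 2.576 + 0.842 = 3.418.
n = 2 × (3.418 / 0.56)² = 2 × 6.104² = 2 × 37.25 = 74.5.
Round up to the next whole participant.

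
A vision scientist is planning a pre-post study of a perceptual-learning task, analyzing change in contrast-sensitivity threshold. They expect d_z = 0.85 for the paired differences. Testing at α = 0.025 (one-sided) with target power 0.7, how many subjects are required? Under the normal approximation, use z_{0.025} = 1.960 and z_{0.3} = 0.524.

For a paired (one-sample on differences) test: n = ((z_{α} + z_β) / d)².
z_{α} + z_β = 1.960 + 0.524 = 2.484.
n = (2.484 / 0.85)² = 2.922² = 8.54.
Round up.

n = 9 pairs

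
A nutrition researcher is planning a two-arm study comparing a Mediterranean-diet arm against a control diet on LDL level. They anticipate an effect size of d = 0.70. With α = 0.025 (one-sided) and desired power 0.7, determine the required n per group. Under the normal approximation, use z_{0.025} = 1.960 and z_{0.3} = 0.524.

For two independent groups with equal n: n = 2·((z_{α} + z_β) / d)².
z_{α} + z_β = 1.960 + 0.524 = 2.484.
n = 2 × (2.484 / 0.70)² = 2 × 3.549² = 2 × 12.59 = 25.2.
Round up to the next whole participant.

n = 26 per group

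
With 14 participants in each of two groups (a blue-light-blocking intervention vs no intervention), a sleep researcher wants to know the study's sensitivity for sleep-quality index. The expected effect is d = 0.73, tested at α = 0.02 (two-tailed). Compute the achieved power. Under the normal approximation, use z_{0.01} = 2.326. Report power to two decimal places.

power ≈ 0.35

For two equal groups, power = Φ(d·√(n/2) − z_{α/2}).
d·√(n/2) = 0.73 × √(14/2) = 0.73 × 2.646 = 1.931.
z_β = 1.931 − 2.326 = -0.395.
Power = Φ(-0.395) = 0.347.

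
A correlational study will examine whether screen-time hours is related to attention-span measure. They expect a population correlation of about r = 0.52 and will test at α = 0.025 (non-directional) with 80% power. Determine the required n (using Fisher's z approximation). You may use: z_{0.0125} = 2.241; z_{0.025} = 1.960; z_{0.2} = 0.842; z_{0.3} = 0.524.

n = 32

Fisher's z: C = ½·ln((1+r)/(1−r)) = ½·ln(3.1667) = 0.5763.
n = ((z_{α/2} + z_β)/C)² + 3.
(2.241 + 0.842) / 0.5763 = 3.083 / 0.5763 = 5.350.
n = 5.350² + 3 = 28.62 + 3 = 31.6.
Round up.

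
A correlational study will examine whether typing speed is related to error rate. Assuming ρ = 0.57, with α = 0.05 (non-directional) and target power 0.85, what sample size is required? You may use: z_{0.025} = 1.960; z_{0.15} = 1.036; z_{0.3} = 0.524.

Fisher's z: C = ½·ln((1+r)/(1−r)) = ½·ln(3.6512) = 0.6475.
n = ((z_{α/2} + z_β)/C)² + 3.
(1.960 + 1.036) / 0.6475 = 2.996 / 0.6475 = 4.627.
n = 4.627² + 3 = 21.41 + 3 = 24.4.
Round up.

n = 25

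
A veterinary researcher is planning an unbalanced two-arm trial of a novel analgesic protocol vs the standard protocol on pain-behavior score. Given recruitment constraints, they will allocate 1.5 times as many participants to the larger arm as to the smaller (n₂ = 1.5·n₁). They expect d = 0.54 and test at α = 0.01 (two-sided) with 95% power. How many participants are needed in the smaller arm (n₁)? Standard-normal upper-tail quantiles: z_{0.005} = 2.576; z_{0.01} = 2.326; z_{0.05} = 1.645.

n₁ = 102

With allocation ratio k = n₂/n₁ = 1.5, Var(x̄₁−x̄₂) = σ²(1/n₁ + 1/(k·n₁)) = σ²·(k+1)/(k·n₁).
So n₁ = (1 + 1/k)·((z_{α/2} + z_β)/d)² = 1.667 × (4.221/0.54)².
n₁ = 1.667 × 61.10 = 101.8.
Round up: n₁ = 102, giving n₂ = 1.5 × 102 = 153.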